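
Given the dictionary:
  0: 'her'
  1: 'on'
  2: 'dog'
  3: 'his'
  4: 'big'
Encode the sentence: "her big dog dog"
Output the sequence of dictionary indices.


Look up each word in the dictionary:
  'her' -> 0
  'big' -> 4
  'dog' -> 2
  'dog' -> 2

Encoded: [0, 4, 2, 2]


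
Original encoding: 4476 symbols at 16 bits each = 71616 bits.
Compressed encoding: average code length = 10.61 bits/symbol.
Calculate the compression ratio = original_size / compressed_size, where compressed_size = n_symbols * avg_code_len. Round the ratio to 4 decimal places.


original_size = n_symbols * orig_bits = 4476 * 16 = 71616 bits
compressed_size = n_symbols * avg_code_len = 4476 * 10.61 = 47490.36 bits
ratio = original_size / compressed_size = 71616 / 47490.36 = 1.508

Compression ratio = 1.508


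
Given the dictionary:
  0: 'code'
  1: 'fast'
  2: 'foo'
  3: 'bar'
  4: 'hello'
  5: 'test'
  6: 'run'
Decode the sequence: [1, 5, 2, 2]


Look up each index in the dictionary:
  1 -> 'fast'
  5 -> 'test'
  2 -> 'foo'
  2 -> 'foo'

Decoded: "fast test foo foo"


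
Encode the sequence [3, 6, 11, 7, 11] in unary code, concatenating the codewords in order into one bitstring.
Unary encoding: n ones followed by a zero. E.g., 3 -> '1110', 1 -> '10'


Encode each number as n ones followed by a terminating 0:
  3 -> 1110 (4 bits)
  6 -> 1111110 (7 bits)
  11 -> 111111111110 (12 bits)
  7 -> 11111110 (8 bits)
  11 -> 111111111110 (12 bits)
Total length = 4 + 7 + 12 + 8 + 12 = 43 bits.

Unary([3, 6, 11, 7, 11]) = 1110111111011111111111011111110111111111110 (43 bits)


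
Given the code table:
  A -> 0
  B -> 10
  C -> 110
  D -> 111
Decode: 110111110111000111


Decoding:
110 -> C
111 -> D
110 -> C
111 -> D
0 -> A
0 -> A
0 -> A
111 -> D


Result: CDCDAAAD


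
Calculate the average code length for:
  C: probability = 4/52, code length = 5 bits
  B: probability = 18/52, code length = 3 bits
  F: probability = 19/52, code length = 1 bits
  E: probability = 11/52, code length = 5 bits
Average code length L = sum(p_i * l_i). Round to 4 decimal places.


Weighted contributions p_i * l_i:
  C: (4/52) * 5 = 20/52
  B: (18/52) * 3 = 54/52
  F: (19/52) * 1 = 19/52
  E: (11/52) * 5 = 55/52
Sum = (20 + 54 + 19 + 55)/52 = 148/52

L = 148/52 = 2.8462 bits/symbol


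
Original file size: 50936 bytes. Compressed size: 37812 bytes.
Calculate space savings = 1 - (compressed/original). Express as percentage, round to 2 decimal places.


ratio = compressed/original = 37812/50936 = 0.742343
savings = 1 - ratio = 1 - 0.742343 = 0.257657
as a percentage: 0.257657 * 100 = 25.77%

Space savings = 1 - 37812/50936 = 25.77%


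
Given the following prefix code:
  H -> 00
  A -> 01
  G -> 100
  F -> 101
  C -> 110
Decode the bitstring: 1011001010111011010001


Decoding step by step:
Bits 101 -> F
Bits 100 -> G
Bits 101 -> F
Bits 01 -> A
Bits 110 -> C
Bits 110 -> C
Bits 100 -> G
Bits 01 -> A


Decoded message: FGFACCGA


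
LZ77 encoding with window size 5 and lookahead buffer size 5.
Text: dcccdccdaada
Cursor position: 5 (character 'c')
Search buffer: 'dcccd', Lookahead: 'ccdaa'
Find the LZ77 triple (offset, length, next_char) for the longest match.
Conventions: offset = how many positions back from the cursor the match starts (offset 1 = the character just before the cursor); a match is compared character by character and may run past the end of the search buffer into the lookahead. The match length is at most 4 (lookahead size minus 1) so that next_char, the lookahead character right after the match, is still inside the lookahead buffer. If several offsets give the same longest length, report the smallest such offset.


Try each offset into the search buffer:
  offset=1 (pos 4, char 'd'): match length 0
  offset=2 (pos 3, char 'c'): match length 1
  offset=3 (pos 2, char 'c'): match length 3
  offset=4 (pos 1, char 'c'): match length 2
  offset=5 (pos 0, char 'd'): match length 0
Longest match has length 3 at offset 3.
next_char = character at position 5 + 3 = 8 -> 'a'

Best match: offset=3, length=3 (matching 'ccd' starting at position 2)
LZ77 triple: (3, 3, 'a')


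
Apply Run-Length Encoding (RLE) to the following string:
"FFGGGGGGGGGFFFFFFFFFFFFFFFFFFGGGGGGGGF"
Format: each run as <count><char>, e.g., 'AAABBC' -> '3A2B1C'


Scanning runs left to right:
  i=0: run of 'F' x 2 -> '2F'
  i=2: run of 'G' x 9 -> '9G'
  i=11: run of 'F' x 18 -> '18F'
  i=29: run of 'G' x 8 -> '8G'
  i=37: run of 'F' x 1 -> '1F'

RLE = 2F9G18F8G1F


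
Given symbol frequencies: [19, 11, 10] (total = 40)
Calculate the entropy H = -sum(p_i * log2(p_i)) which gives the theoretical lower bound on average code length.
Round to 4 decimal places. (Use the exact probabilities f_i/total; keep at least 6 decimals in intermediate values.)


Per-symbol terms -p_i * log2(p_i) with p_i = f_i/40:
  p = 19/40 = 0.475000: log2(p) = -1.074001, -p*log2(p) = 0.510150
  p = 11/40 = 0.275000: log2(p) = -1.862496, -p*log2(p) = 0.512187
  p = 10/40 = 0.250000: log2(p) = -2.000000, -p*log2(p) = 0.500000
H = 0.510150 + 0.512187 + 0.500000 = 1.522337

H = 1.5223 bits/symbol


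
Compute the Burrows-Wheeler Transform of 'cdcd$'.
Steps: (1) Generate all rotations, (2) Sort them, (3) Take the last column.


Rotations (sorted):
  0: $cdcd -> last char: d
  1: cd$cd -> last char: d
  2: cdcd$ -> last char: $
  3: d$cdc -> last char: c
  4: dcd$c -> last char: c


BWT = dd$cc


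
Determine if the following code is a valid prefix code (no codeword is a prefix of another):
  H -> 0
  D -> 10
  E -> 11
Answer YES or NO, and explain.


Checking each pair (does one codeword prefix another?):
  H='0' vs D='10': no prefix
  H='0' vs E='11': no prefix
  D='10' vs H='0': no prefix
  D='10' vs E='11': no prefix
  E='11' vs H='0': no prefix
  E='11' vs D='10': no prefix
No violation found over all pairs.

YES -- this is a valid prefix code. No codeword is a prefix of any other codeword.


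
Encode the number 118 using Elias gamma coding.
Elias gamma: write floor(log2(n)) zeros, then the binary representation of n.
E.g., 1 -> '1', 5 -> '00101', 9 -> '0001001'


num_bits = floor(log2(118)) + 1 = 7
leading_zeros = num_bits - 1 = 6
binary(118) = 1110110

Elias gamma(118) = '000000' + '1110110' = 0000001110110 (13 bits)


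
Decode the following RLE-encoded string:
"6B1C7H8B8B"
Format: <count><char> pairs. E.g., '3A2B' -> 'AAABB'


Expanding each <count><char> pair:
  6B -> 'BBBBBB'
  1C -> 'C'
  7H -> 'HHHHHHH'
  8B -> 'BBBBBBBB'
  8B -> 'BBBBBBBB'

Decoded = BBBBBBCHHHHHHHBBBBBBBBBBBBBBBB


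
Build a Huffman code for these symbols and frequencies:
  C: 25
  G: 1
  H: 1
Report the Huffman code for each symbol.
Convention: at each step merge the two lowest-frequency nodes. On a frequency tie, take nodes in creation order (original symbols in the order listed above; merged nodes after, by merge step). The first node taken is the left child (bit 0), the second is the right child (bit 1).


Huffman tree construction:
Step 1: Merge G(1) + H(1) = 2
Step 2: Merge (G+H)(2) + C(25) = 27
Read each symbol's code off the tree from the root (left child = 0, right child = 1).

Codes:
  C: 1 (length 1)
  G: 00 (length 2)
  H: 01 (length 2)
Average code length: 29/27 = 1.0741 bits/symbol


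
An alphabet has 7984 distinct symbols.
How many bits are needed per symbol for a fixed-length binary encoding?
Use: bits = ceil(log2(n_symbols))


log2(7984) = 12.9629
Bracket: 2^12 = 4096 < 7984 <= 2^13 = 8192
So ceil(log2(7984)) = 13

bits = ceil(log2(7984)) = ceil(12.9629) = 13 bits


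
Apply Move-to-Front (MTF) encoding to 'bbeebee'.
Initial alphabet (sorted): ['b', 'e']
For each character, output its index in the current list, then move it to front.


MTF encoding:
'b': index 0 in ['b', 'e'] -> ['b', 'e']
'b': index 0 in ['b', 'e'] -> ['b', 'e']
'e': index 1 in ['b', 'e'] -> ['e', 'b']
'e': index 0 in ['e', 'b'] -> ['e', 'b']
'b': index 1 in ['e', 'b'] -> ['b', 'e']
'e': index 1 in ['b', 'e'] -> ['e', 'b']
'e': index 0 in ['e', 'b'] -> ['e', 'b']


Output: [0, 0, 1, 0, 1, 1, 0]


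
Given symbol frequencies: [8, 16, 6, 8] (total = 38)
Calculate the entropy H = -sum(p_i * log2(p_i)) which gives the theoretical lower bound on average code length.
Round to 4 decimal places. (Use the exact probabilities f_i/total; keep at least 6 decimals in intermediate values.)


Per-symbol terms -p_i * log2(p_i) with p_i = f_i/38:
  p = 8/38 = 0.210526: log2(p) = -2.247928, -p*log2(p) = 0.473248
  p = 16/38 = 0.421053: log2(p) = -1.247928, -p*log2(p) = 0.525443
  p = 6/38 = 0.157895: log2(p) = -2.662965, -p*log2(p) = 0.420468
  p = 8/38 = 0.210526: log2(p) = -2.247928, -p*log2(p) = 0.473248
H = 0.473248 + 0.525443 + 0.420468 + 0.473248 = 1.892407

H = 1.8924 bits/symbol


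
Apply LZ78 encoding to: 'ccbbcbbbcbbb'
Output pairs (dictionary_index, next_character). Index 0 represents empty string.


LZ78 encoding steps:
Dictionary: {0: ''}
Step 1: w='' (idx 0), next='c' -> output (0, 'c'), add 'c' as idx 1
Step 2: w='c' (idx 1), next='b' -> output (1, 'b'), add 'cb' as idx 2
Step 3: w='' (idx 0), next='b' -> output (0, 'b'), add 'b' as idx 3
Step 4: w='cb' (idx 2), next='b' -> output (2, 'b'), add 'cbb' as idx 4
Step 5: w='b' (idx 3), next='c' -> output (3, 'c'), add 'bc' as idx 5
Step 6: w='b' (idx 3), next='b' -> output (3, 'b'), add 'bb' as idx 6
Step 7: w='b' (idx 3), end of input -> output (3, '')


Encoded: [(0, 'c'), (1, 'b'), (0, 'b'), (2, 'b'), (3, 'c'), (3, 'b'), (3, '')]


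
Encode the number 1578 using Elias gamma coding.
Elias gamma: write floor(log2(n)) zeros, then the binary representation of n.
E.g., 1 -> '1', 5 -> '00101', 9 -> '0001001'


num_bits = floor(log2(1578)) + 1 = 11
leading_zeros = num_bits - 1 = 10
binary(1578) = 11000101010

Elias gamma(1578) = '0000000000' + '11000101010' = 000000000011000101010 (21 bits)


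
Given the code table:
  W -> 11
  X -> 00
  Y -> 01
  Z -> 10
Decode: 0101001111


Decoding:
01 -> Y
01 -> Y
00 -> X
11 -> W
11 -> W


Result: YYXWW


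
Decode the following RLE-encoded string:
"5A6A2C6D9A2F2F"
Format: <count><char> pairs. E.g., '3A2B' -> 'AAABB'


Expanding each <count><char> pair:
  5A -> 'AAAAA'
  6A -> 'AAAAAA'
  2C -> 'CC'
  6D -> 'DDDDDD'
  9A -> 'AAAAAAAAA'
  2F -> 'FF'
  2F -> 'FF'

Decoded = AAAAAAAAAAACCDDDDDDAAAAAAAAAFFFF


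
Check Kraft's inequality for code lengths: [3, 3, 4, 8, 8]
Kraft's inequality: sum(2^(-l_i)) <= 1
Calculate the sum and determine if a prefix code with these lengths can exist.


Sum = 2^(-3) + 2^(-3) + 2^(-4) + 2^(-8) + 2^(-8)
    = 0.125 + 0.125 + 0.0625 + 0.00390625 + 0.00390625
    = 82/256 = 0.3203125
Since 0.3203125 <= 1, Kraft's inequality IS satisfied.
A prefix code with these lengths CAN exist.

Kraft sum = 0.3203125. Satisfied.


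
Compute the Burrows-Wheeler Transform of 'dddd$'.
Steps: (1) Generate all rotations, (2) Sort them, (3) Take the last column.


Rotations (sorted):
  0: $dddd -> last char: d
  1: d$ddd -> last char: d
  2: dd$dd -> last char: d
  3: ddd$d -> last char: d
  4: dddd$ -> last char: $


BWT = dddd$


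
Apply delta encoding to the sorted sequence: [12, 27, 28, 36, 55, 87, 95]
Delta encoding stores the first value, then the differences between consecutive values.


First value: 12
Deltas:
  27 - 12 = 15
  28 - 27 = 1
  36 - 28 = 8
  55 - 36 = 19
  87 - 55 = 32
  95 - 87 = 8


Delta encoded: [12, 15, 1, 8, 19, 32, 8]


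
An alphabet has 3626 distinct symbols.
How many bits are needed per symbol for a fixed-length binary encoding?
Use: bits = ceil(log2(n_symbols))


log2(3626) = 11.8242
Bracket: 2^11 = 2048 < 3626 <= 2^12 = 4096
So ceil(log2(3626)) = 12

bits = ceil(log2(3626)) = ceil(11.8242) = 12 bits


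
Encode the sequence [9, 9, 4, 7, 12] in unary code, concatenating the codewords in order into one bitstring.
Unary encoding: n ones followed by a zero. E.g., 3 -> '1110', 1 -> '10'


Encode each number as n ones followed by a terminating 0:
  9 -> 1111111110 (10 bits)
  9 -> 1111111110 (10 bits)
  4 -> 11110 (5 bits)
  7 -> 11111110 (8 bits)
  12 -> 1111111111110 (13 bits)
Total length = 10 + 10 + 5 + 8 + 13 = 46 bits.

Unary([9, 9, 4, 7, 12]) = 1111111110111111111011110111111101111111111110 (46 bits)


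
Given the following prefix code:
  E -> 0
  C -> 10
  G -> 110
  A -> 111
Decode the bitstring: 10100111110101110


Decoding step by step:
Bits 10 -> C
Bits 10 -> C
Bits 0 -> E
Bits 111 -> A
Bits 110 -> G
Bits 10 -> C
Bits 111 -> A
Bits 0 -> E


Decoded message: CCEAGCAE


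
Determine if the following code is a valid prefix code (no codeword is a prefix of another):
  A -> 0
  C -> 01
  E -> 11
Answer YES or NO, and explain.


Checking each pair (does one codeword prefix another?):
  A='0' vs C='01': prefix -- VIOLATION

NO -- this is NOT a valid prefix code. A (0) is a prefix of C (01).


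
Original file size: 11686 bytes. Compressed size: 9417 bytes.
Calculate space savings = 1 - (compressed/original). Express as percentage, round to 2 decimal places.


ratio = compressed/original = 9417/11686 = 0.805836
savings = 1 - ratio = 1 - 0.805836 = 0.194164
as a percentage: 0.194164 * 100 = 19.42%

Space savings = 1 - 9417/11686 = 19.42%


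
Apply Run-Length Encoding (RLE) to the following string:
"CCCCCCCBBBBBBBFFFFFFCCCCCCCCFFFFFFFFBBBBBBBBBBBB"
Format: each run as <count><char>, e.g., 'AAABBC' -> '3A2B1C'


Scanning runs left to right:
  i=0: run of 'C' x 7 -> '7C'
  i=7: run of 'B' x 7 -> '7B'
  i=14: run of 'F' x 6 -> '6F'
  i=20: run of 'C' x 8 -> '8C'
  i=28: run of 'F' x 8 -> '8F'
  i=36: run of 'B' x 12 -> '12B'

RLE = 7C7B6F8C8F12B


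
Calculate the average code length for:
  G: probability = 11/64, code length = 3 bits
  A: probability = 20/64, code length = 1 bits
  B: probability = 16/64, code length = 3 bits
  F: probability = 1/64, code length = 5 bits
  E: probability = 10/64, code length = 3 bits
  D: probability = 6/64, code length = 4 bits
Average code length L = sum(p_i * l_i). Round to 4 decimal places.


Weighted contributions p_i * l_i:
  G: (11/64) * 3 = 33/64
  A: (20/64) * 1 = 20/64
  B: (16/64) * 3 = 48/64
  F: (1/64) * 5 = 5/64
  E: (10/64) * 3 = 30/64
  D: (6/64) * 4 = 24/64
Sum = (33 + 20 + 48 + 5 + 30 + 24)/64 = 160/64

L = 160/64 = 2.5000 bits/symbol


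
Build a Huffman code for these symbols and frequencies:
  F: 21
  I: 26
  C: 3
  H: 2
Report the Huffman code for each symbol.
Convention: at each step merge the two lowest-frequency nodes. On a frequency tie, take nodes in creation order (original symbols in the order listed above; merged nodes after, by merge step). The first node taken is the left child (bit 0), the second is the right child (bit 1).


Huffman tree construction:
Step 1: Merge H(2) + C(3) = 5
Step 2: Merge (H+C)(5) + F(21) = 26
Step 3: Merge I(26) + ((H+C)+F)(26) = 52
Read each symbol's code off the tree from the root (left child = 0, right child = 1).

Codes:
  F: 11 (length 2)
  I: 0 (length 1)
  C: 101 (length 3)
  H: 100 (length 3)
Average code length: 83/52 = 1.5962 bits/symbol


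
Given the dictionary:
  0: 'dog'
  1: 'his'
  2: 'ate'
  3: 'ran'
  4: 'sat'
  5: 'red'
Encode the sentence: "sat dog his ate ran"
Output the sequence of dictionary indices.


Look up each word in the dictionary:
  'sat' -> 4
  'dog' -> 0
  'his' -> 1
  'ate' -> 2
  'ran' -> 3

Encoded: [4, 0, 1, 2, 3]


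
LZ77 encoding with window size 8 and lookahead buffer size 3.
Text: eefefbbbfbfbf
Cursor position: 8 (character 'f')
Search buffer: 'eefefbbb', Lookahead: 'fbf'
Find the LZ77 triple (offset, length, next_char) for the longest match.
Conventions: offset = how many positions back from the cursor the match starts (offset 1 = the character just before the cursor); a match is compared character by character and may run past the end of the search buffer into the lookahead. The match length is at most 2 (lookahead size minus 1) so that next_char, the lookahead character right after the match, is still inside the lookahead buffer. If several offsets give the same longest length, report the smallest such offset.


Try each offset into the search buffer:
  offset=1 (pos 7, char 'b'): match length 0
  offset=2 (pos 6, char 'b'): match length 0
  offset=3 (pos 5, char 'b'): match length 0
  offset=4 (pos 4, char 'f'): match length 2
  offset=5 (pos 3, char 'e'): match length 0
  offset=6 (pos 2, char 'f'): match length 1
  offset=7 (pos 1, char 'e'): match length 0
  offset=8 (pos 0, char 'e'): match length 0
Longest match has length 2 at offset 4.
next_char = character at position 8 + 2 = 10 -> 'f'

Best match: offset=4, length=2 (matching 'fb' starting at position 4)
LZ77 triple: (4, 2, 'f')


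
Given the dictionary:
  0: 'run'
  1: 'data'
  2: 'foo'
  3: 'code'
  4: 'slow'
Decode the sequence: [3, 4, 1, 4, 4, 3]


Look up each index in the dictionary:
  3 -> 'code'
  4 -> 'slow'
  1 -> 'data'
  4 -> 'slow'
  4 -> 'slow'
  3 -> 'code'

Decoded: "code slow data slow slow code"


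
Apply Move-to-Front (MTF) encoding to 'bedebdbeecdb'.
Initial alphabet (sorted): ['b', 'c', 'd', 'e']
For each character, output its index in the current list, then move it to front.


MTF encoding:
'b': index 0 in ['b', 'c', 'd', 'e'] -> ['b', 'c', 'd', 'e']
'e': index 3 in ['b', 'c', 'd', 'e'] -> ['e', 'b', 'c', 'd']
'd': index 3 in ['e', 'b', 'c', 'd'] -> ['d', 'e', 'b', 'c']
'e': index 1 in ['d', 'e', 'b', 'c'] -> ['e', 'd', 'b', 'c']
'b': index 2 in ['e', 'd', 'b', 'c'] -> ['b', 'e', 'd', 'c']
'd': index 2 in ['b', 'e', 'd', 'c'] -> ['d', 'b', 'e', 'c']
'b': index 1 in ['d', 'b', 'e', 'c'] -> ['b', 'd', 'e', 'c']
'e': index 2 in ['b', 'd', 'e', 'c'] -> ['e', 'b', 'd', 'c']
'e': index 0 in ['e', 'b', 'd', 'c'] -> ['e', 'b', 'd', 'c']
'c': index 3 in ['e', 'b', 'd', 'c'] -> ['c', 'e', 'b', 'd']
'd': index 3 in ['c', 'e', 'b', 'd'] -> ['d', 'c', 'e', 'b']
'b': index 3 in ['d', 'c', 'e', 'b'] -> ['b', 'd', 'c', 'e']


Output: [0, 3, 3, 1, 2, 2, 1, 2, 0, 3, 3, 3]


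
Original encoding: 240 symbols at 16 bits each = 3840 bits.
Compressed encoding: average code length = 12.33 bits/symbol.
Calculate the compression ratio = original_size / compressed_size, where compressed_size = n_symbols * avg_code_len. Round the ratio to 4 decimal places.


original_size = n_symbols * orig_bits = 240 * 16 = 3840 bits
compressed_size = n_symbols * avg_code_len = 240 * 12.33 = 2959.2 bits
ratio = original_size / compressed_size = 3840 / 2959.2 = 1.2976

Compression ratio = 1.2976


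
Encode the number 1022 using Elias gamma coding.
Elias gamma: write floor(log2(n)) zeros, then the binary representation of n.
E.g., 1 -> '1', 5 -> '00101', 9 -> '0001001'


num_bits = floor(log2(1022)) + 1 = 10
leading_zeros = num_bits - 1 = 9
binary(1022) = 1111111110

Elias gamma(1022) = '000000000' + '1111111110' = 0000000001111111110 (19 bits)


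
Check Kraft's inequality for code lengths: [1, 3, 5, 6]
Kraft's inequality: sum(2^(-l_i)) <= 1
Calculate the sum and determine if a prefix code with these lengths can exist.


Sum = 2^(-1) + 2^(-3) + 2^(-5) + 2^(-6)
    = 0.5 + 0.125 + 0.03125 + 0.015625
    = 43/64 = 0.671875
Since 0.671875 <= 1, Kraft's inequality IS satisfied.
A prefix code with these lengths CAN exist.

Kraft sum = 0.671875. Satisfied.


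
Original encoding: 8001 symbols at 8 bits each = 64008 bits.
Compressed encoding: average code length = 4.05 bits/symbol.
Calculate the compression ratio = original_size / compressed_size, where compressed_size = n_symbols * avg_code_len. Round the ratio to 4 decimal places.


original_size = n_symbols * orig_bits = 8001 * 8 = 64008 bits
compressed_size = n_symbols * avg_code_len = 8001 * 4.05 = 32404.05 bits
ratio = original_size / compressed_size = 64008 / 32404.05 = 1.9753

Compression ratio = 1.9753


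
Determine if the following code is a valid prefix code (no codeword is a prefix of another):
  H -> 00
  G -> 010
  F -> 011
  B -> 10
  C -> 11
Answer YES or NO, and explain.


Checking each pair (does one codeword prefix another?):
  H='00' vs G='010': no prefix
  H='00' vs F='011': no prefix
  H='00' vs B='10': no prefix
  H='00' vs C='11': no prefix
  G='010' vs H='00': no prefix
  G='010' vs F='011': no prefix
  G='010' vs B='10': no prefix
  G='010' vs C='11': no prefix
  F='011' vs H='00': no prefix
  F='011' vs G='010': no prefix
  F='011' vs B='10': no prefix
  F='011' vs C='11': no prefix
  B='10' vs H='00': no prefix
  B='10' vs G='010': no prefix
  B='10' vs F='011': no prefix
  B='10' vs C='11': no prefix
  C='11' vs H='00': no prefix
  C='11' vs G='010': no prefix
  C='11' vs F='011': no prefix
  C='11' vs B='10': no prefix
No violation found over all pairs.

YES -- this is a valid prefix code. No codeword is a prefix of any other codeword.


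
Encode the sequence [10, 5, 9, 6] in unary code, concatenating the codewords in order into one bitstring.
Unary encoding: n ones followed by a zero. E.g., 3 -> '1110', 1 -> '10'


Encode each number as n ones followed by a terminating 0:
  10 -> 11111111110 (11 bits)
  5 -> 111110 (6 bits)
  9 -> 1111111110 (10 bits)
  6 -> 1111110 (7 bits)
Total length = 11 + 6 + 10 + 7 = 34 bits.

Unary([10, 5, 9, 6]) = 1111111111011111011111111101111110 (34 bits)


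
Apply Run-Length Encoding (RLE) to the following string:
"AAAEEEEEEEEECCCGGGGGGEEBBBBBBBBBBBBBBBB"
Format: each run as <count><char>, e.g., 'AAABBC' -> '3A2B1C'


Scanning runs left to right:
  i=0: run of 'A' x 3 -> '3A'
  i=3: run of 'E' x 9 -> '9E'
  i=12: run of 'C' x 3 -> '3C'
  i=15: run of 'G' x 6 -> '6G'
  i=21: run of 'E' x 2 -> '2E'
  i=23: run of 'B' x 16 -> '16B'

RLE = 3A9E3C6G2E16B


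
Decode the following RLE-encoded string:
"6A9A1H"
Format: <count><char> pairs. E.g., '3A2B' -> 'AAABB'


Expanding each <count><char> pair:
  6A -> 'AAAAAA'
  9A -> 'AAAAAAAAA'
  1H -> 'H'

Decoded = AAAAAAAAAAAAAAAH


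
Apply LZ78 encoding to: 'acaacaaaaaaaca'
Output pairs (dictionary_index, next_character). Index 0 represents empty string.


LZ78 encoding steps:
Dictionary: {0: ''}
Step 1: w='' (idx 0), next='a' -> output (0, 'a'), add 'a' as idx 1
Step 2: w='' (idx 0), next='c' -> output (0, 'c'), add 'c' as idx 2
Step 3: w='a' (idx 1), next='a' -> output (1, 'a'), add 'aa' as idx 3
Step 4: w='c' (idx 2), next='a' -> output (2, 'a'), add 'ca' as idx 4
Step 5: w='aa' (idx 3), next='a' -> output (3, 'a'), add 'aaa' as idx 5
Step 6: w='aaa' (idx 5), next='c' -> output (5, 'c'), add 'aaac' as idx 6
Step 7: w='a' (idx 1), end of input -> output (1, '')


Encoded: [(0, 'a'), (0, 'c'), (1, 'a'), (2, 'a'), (3, 'a'), (5, 'c'), (1, '')]


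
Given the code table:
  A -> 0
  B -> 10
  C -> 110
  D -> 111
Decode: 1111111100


Decoding:
111 -> D
111 -> D
110 -> C
0 -> A


Result: DDCA


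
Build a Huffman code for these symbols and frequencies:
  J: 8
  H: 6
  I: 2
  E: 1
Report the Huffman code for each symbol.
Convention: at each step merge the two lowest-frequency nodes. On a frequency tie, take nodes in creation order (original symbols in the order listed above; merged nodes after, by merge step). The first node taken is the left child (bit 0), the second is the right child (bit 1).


Huffman tree construction:
Step 1: Merge E(1) + I(2) = 3
Step 2: Merge (E+I)(3) + H(6) = 9
Step 3: Merge J(8) + ((E+I)+H)(9) = 17
Read each symbol's code off the tree from the root (left child = 0, right child = 1).

Codes:
  J: 0 (length 1)
  H: 11 (length 2)
  I: 101 (length 3)
  E: 100 (length 3)
Average code length: 29/17 = 1.7059 bits/symbol


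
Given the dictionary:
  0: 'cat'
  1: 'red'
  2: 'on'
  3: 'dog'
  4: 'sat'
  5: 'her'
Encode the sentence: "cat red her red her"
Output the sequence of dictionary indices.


Look up each word in the dictionary:
  'cat' -> 0
  'red' -> 1
  'her' -> 5
  'red' -> 1
  'her' -> 5

Encoded: [0, 1, 5, 1, 5]


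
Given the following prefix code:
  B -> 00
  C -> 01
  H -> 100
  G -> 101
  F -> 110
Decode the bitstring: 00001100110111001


Decoding step by step:
Bits 00 -> B
Bits 00 -> B
Bits 110 -> F
Bits 01 -> C
Bits 101 -> G
Bits 110 -> F
Bits 01 -> C


Decoded message: BBFCGFC


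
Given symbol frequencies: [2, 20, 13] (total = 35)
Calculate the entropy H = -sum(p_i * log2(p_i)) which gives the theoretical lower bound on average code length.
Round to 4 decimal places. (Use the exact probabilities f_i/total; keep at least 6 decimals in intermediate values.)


Per-symbol terms -p_i * log2(p_i) with p_i = f_i/35:
  p = 2/35 = 0.057143: log2(p) = -4.129283, -p*log2(p) = 0.235959
  p = 20/35 = 0.571429: log2(p) = -0.807355, -p*log2(p) = 0.461346
  p = 13/35 = 0.371429: log2(p) = -1.428843, -p*log2(p) = 0.530713
H = 0.235959 + 0.461346 + 0.530713 = 1.228018

H = 1.228 bits/symbol


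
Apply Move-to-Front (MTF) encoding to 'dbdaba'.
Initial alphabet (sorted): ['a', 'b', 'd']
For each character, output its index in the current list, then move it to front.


MTF encoding:
'd': index 2 in ['a', 'b', 'd'] -> ['d', 'a', 'b']
'b': index 2 in ['d', 'a', 'b'] -> ['b', 'd', 'a']
'd': index 1 in ['b', 'd', 'a'] -> ['d', 'b', 'a']
'a': index 2 in ['d', 'b', 'a'] -> ['a', 'd', 'b']
'b': index 2 in ['a', 'd', 'b'] -> ['b', 'a', 'd']
'a': index 1 in ['b', 'a', 'd'] -> ['a', 'b', 'd']


Output: [2, 2, 1, 2, 2, 1]


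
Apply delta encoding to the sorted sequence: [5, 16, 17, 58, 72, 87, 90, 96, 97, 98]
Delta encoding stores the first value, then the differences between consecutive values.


First value: 5
Deltas:
  16 - 5 = 11
  17 - 16 = 1
  58 - 17 = 41
  72 - 58 = 14
  87 - 72 = 15
  90 - 87 = 3
  96 - 90 = 6
  97 - 96 = 1
  98 - 97 = 1


Delta encoded: [5, 11, 1, 41, 14, 15, 3, 6, 1, 1]


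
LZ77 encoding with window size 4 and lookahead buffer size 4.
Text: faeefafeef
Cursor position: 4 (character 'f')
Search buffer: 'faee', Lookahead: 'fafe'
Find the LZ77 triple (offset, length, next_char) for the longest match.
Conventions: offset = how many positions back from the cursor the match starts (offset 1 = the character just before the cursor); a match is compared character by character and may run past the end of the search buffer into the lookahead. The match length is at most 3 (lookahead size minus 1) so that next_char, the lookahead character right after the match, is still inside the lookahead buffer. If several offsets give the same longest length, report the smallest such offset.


Try each offset into the search buffer:
  offset=1 (pos 3, char 'e'): match length 0
  offset=2 (pos 2, char 'e'): match length 0
  offset=3 (pos 1, char 'a'): match length 0
  offset=4 (pos 0, char 'f'): match length 2
Longest match has length 2 at offset 4.
next_char = character at position 4 + 2 = 6 -> 'f'

Best match: offset=4, length=2 (matching 'fa' starting at position 0)
LZ77 triple: (4, 2, 'f')


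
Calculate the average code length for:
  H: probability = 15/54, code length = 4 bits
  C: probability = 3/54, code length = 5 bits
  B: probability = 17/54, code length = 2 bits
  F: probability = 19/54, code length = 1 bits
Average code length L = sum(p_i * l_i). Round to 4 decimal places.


Weighted contributions p_i * l_i:
  H: (15/54) * 4 = 60/54
  C: (3/54) * 5 = 15/54
  B: (17/54) * 2 = 34/54
  F: (19/54) * 1 = 19/54
Sum = (60 + 15 + 34 + 19)/54 = 128/54

L = 128/54 = 2.3704 bits/symbol


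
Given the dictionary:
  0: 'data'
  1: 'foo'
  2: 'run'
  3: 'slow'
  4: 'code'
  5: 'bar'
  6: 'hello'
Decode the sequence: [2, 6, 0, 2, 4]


Look up each index in the dictionary:
  2 -> 'run'
  6 -> 'hello'
  0 -> 'data'
  2 -> 'run'
  4 -> 'code'

Decoded: "run hello data run code"


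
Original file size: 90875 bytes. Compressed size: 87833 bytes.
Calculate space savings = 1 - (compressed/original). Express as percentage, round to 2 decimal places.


ratio = compressed/original = 87833/90875 = 0.966525
savings = 1 - ratio = 1 - 0.966525 = 0.033475
as a percentage: 0.033475 * 100 = 3.35%

Space savings = 1 - 87833/90875 = 3.35%


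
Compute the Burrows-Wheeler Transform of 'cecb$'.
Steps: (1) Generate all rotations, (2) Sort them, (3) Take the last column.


Rotations (sorted):
  0: $cecb -> last char: b
  1: b$cec -> last char: c
  2: cb$ce -> last char: e
  3: cecb$ -> last char: $
  4: ecb$c -> last char: c


BWT = bce$c


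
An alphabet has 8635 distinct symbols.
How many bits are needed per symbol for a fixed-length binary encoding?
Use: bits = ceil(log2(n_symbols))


log2(8635) = 13.076
Bracket: 2^13 = 8192 < 8635 <= 2^14 = 16384
So ceil(log2(8635)) = 14

bits = ceil(log2(8635)) = ceil(13.076) = 14 bits


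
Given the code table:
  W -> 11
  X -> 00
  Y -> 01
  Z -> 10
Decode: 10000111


Decoding:
10 -> Z
00 -> X
01 -> Y
11 -> W


Result: ZXYW


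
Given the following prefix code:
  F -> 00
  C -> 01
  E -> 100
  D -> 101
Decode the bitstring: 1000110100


Decoding step by step:
Bits 100 -> E
Bits 01 -> C
Bits 101 -> D
Bits 00 -> F


Decoded message: ECDF


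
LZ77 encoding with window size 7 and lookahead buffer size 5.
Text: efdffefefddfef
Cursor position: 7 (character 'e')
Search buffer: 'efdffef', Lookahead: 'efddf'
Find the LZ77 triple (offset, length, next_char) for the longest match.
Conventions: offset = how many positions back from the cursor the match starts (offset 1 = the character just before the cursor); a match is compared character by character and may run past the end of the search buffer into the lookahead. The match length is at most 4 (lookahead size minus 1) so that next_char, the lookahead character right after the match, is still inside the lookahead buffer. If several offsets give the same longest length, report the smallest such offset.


Try each offset into the search buffer:
  offset=1 (pos 6, char 'f'): match length 0
  offset=2 (pos 5, char 'e'): match length 2
  offset=3 (pos 4, char 'f'): match length 0
  offset=4 (pos 3, char 'f'): match length 0
  offset=5 (pos 2, char 'd'): match length 0
  offset=6 (pos 1, char 'f'): match length 0
  offset=7 (pos 0, char 'e'): match length 3
Longest match has length 3 at offset 7.
next_char = character at position 7 + 3 = 10 -> 'd'

Best match: offset=7, length=3 (matching 'efd' starting at position 0)
LZ77 triple: (7, 3, 'd')


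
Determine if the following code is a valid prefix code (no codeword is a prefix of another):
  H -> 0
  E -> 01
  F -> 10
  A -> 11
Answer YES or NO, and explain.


Checking each pair (does one codeword prefix another?):
  H='0' vs E='01': prefix -- VIOLATION

NO -- this is NOT a valid prefix code. H (0) is a prefix of E (01).


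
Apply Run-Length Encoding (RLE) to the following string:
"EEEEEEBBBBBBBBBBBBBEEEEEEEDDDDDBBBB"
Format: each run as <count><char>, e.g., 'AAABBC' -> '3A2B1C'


Scanning runs left to right:
  i=0: run of 'E' x 6 -> '6E'
  i=6: run of 'B' x 13 -> '13B'
  i=19: run of 'E' x 7 -> '7E'
  i=26: run of 'D' x 5 -> '5D'
  i=31: run of 'B' x 4 -> '4B'

RLE = 6E13B7E5D4B


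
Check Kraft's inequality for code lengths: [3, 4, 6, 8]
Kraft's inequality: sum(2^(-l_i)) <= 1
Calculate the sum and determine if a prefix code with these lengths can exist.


Sum = 2^(-3) + 2^(-4) + 2^(-6) + 2^(-8)
    = 0.125 + 0.0625 + 0.015625 + 0.00390625
    = 53/256 = 0.20703125
Since 0.20703125 <= 1, Kraft's inequality IS satisfied.
A prefix code with these lengths CAN exist.

Kraft sum = 0.20703125. Satisfied.


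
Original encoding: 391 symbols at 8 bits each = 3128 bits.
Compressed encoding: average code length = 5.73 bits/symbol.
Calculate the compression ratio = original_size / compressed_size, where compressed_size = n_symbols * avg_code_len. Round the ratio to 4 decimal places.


original_size = n_symbols * orig_bits = 391 * 8 = 3128 bits
compressed_size = n_symbols * avg_code_len = 391 * 5.73 = 2240.43 bits
ratio = original_size / compressed_size = 3128 / 2240.43 = 1.3962

Compression ratio = 1.3962


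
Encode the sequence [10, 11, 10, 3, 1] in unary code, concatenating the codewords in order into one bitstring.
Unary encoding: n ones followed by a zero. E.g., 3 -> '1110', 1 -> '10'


Encode each number as n ones followed by a terminating 0:
  10 -> 11111111110 (11 bits)
  11 -> 111111111110 (12 bits)
  10 -> 11111111110 (11 bits)
  3 -> 1110 (4 bits)
  1 -> 10 (2 bits)
Total length = 11 + 12 + 11 + 4 + 2 = 40 bits.

Unary([10, 11, 10, 3, 1]) = 1111111111011111111111011111111110111010 (40 bits)


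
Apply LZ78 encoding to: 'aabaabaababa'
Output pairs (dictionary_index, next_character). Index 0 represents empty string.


LZ78 encoding steps:
Dictionary: {0: ''}
Step 1: w='' (idx 0), next='a' -> output (0, 'a'), add 'a' as idx 1
Step 2: w='a' (idx 1), next='b' -> output (1, 'b'), add 'ab' as idx 2
Step 3: w='a' (idx 1), next='a' -> output (1, 'a'), add 'aa' as idx 3
Step 4: w='' (idx 0), next='b' -> output (0, 'b'), add 'b' as idx 4
Step 5: w='aa' (idx 3), next='b' -> output (3, 'b'), add 'aab' as idx 5
Step 6: w='ab' (idx 2), next='a' -> output (2, 'a'), add 'aba' as idx 6


Encoded: [(0, 'a'), (1, 'b'), (1, 'a'), (0, 'b'), (3, 'b'), (2, 'a')]


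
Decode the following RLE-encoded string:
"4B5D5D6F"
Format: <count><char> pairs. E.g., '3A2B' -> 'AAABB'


Expanding each <count><char> pair:
  4B -> 'BBBB'
  5D -> 'DDDDD'
  5D -> 'DDDDD'
  6F -> 'FFFFFF'

Decoded = BBBBDDDDDDDDDDFFFFFF


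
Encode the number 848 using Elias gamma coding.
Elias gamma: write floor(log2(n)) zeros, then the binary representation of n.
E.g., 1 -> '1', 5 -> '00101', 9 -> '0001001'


num_bits = floor(log2(848)) + 1 = 10
leading_zeros = num_bits - 1 = 9
binary(848) = 1101010000

Elias gamma(848) = '000000000' + '1101010000' = 0000000001101010000 (19 bits)


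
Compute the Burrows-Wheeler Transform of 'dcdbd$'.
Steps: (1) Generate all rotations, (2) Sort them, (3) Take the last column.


Rotations (sorted):
  0: $dcdbd -> last char: d
  1: bd$dcd -> last char: d
  2: cdbd$d -> last char: d
  3: d$dcdb -> last char: b
  4: dbd$dc -> last char: c
  5: dcdbd$ -> last char: $


BWT = dddbc$


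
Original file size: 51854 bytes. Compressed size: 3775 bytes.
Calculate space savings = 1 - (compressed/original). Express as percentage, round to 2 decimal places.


ratio = compressed/original = 3775/51854 = 0.072801
savings = 1 - ratio = 1 - 0.072801 = 0.927199
as a percentage: 0.927199 * 100 = 92.72%

Space savings = 1 - 3775/51854 = 92.72%


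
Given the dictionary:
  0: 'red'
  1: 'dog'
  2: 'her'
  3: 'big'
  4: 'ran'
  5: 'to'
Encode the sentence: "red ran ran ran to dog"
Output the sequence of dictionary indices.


Look up each word in the dictionary:
  'red' -> 0
  'ran' -> 4
  'ran' -> 4
  'ran' -> 4
  'to' -> 5
  'dog' -> 1

Encoded: [0, 4, 4, 4, 5, 1]


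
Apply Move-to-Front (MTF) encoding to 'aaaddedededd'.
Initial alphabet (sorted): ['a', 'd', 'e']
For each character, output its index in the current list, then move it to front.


MTF encoding:
'a': index 0 in ['a', 'd', 'e'] -> ['a', 'd', 'e']
'a': index 0 in ['a', 'd', 'e'] -> ['a', 'd', 'e']
'a': index 0 in ['a', 'd', 'e'] -> ['a', 'd', 'e']
'd': index 1 in ['a', 'd', 'e'] -> ['d', 'a', 'e']
'd': index 0 in ['d', 'a', 'e'] -> ['d', 'a', 'e']
'e': index 2 in ['d', 'a', 'e'] -> ['e', 'd', 'a']
'd': index 1 in ['e', 'd', 'a'] -> ['d', 'e', 'a']
'e': index 1 in ['d', 'e', 'a'] -> ['e', 'd', 'a']
'd': index 1 in ['e', 'd', 'a'] -> ['d', 'e', 'a']
'e': index 1 in ['d', 'e', 'a'] -> ['e', 'd', 'a']
'd': index 1 in ['e', 'd', 'a'] -> ['d', 'e', 'a']
'd': index 0 in ['d', 'e', 'a'] -> ['d', 'e', 'a']


Output: [0, 0, 0, 1, 0, 2, 1, 1, 1, 1, 1, 0]


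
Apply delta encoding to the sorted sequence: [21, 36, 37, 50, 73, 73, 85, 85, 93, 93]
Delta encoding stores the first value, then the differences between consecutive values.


First value: 21
Deltas:
  36 - 21 = 15
  37 - 36 = 1
  50 - 37 = 13
  73 - 50 = 23
  73 - 73 = 0
  85 - 73 = 12
  85 - 85 = 0
  93 - 85 = 8
  93 - 93 = 0


Delta encoded: [21, 15, 1, 13, 23, 0, 12, 0, 8, 0]


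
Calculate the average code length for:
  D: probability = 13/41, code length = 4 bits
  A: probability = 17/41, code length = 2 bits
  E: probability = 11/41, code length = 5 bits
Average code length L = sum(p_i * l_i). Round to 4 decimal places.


Weighted contributions p_i * l_i:
  D: (13/41) * 4 = 52/41
  A: (17/41) * 2 = 34/41
  E: (11/41) * 5 = 55/41
Sum = (52 + 34 + 55)/41 = 141/41

L = 141/41 = 3.4390 bits/symbol


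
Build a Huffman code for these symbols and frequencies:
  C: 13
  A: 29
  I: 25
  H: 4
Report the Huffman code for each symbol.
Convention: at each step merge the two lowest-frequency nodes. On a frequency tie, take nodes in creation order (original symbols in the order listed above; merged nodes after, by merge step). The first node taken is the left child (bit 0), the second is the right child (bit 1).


Huffman tree construction:
Step 1: Merge H(4) + C(13) = 17
Step 2: Merge (H+C)(17) + I(25) = 42
Step 3: Merge A(29) + ((H+C)+I)(42) = 71
Read each symbol's code off the tree from the root (left child = 0, right child = 1).

Codes:
  C: 101 (length 3)
  A: 0 (length 1)
  I: 11 (length 2)
  H: 100 (length 3)
Average code length: 130/71 = 1.8310 bits/symbol


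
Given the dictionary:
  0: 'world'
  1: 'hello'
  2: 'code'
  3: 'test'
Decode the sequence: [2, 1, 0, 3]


Look up each index in the dictionary:
  2 -> 'code'
  1 -> 'hello'
  0 -> 'world'
  3 -> 'test'

Decoded: "code hello world test"


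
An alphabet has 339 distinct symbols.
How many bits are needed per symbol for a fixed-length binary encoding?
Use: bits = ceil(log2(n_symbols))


log2(339) = 8.4051
Bracket: 2^8 = 256 < 339 <= 2^9 = 512
So ceil(log2(339)) = 9

bits = ceil(log2(339)) = ceil(8.4051) = 9 bits


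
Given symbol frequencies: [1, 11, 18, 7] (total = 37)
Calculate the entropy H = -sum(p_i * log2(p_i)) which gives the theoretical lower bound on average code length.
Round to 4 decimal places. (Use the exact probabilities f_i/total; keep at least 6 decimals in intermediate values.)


Per-symbol terms -p_i * log2(p_i) with p_i = f_i/37:
  p = 1/37 = 0.027027: log2(p) = -5.209453, -p*log2(p) = 0.140796
  p = 11/37 = 0.297297: log2(p) = -1.750022, -p*log2(p) = 0.520277
  p = 18/37 = 0.486486: log2(p) = -1.039528, -p*log2(p) = 0.505717
  p = 7/37 = 0.189189: log2(p) = -2.402098, -p*log2(p) = 0.454451
H = 0.140796 + 0.520277 + 0.505717 + 0.454451 = 1.621241

H = 1.6212 bits/symbol


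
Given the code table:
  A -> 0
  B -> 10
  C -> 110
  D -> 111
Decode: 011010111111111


Decoding:
0 -> A
110 -> C
10 -> B
111 -> D
111 -> D
111 -> D


Result: ACBDDD


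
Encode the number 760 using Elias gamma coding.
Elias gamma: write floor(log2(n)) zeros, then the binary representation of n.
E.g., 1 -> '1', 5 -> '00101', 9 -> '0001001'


num_bits = floor(log2(760)) + 1 = 10
leading_zeros = num_bits - 1 = 9
binary(760) = 1011111000

Elias gamma(760) = '000000000' + '1011111000' = 0000000001011111000 (19 bits)


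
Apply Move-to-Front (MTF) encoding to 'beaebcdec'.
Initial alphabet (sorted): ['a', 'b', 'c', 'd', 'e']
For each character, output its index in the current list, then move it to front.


MTF encoding:
'b': index 1 in ['a', 'b', 'c', 'd', 'e'] -> ['b', 'a', 'c', 'd', 'e']
'e': index 4 in ['b', 'a', 'c', 'd', 'e'] -> ['e', 'b', 'a', 'c', 'd']
'a': index 2 in ['e', 'b', 'a', 'c', 'd'] -> ['a', 'e', 'b', 'c', 'd']
'e': index 1 in ['a', 'e', 'b', 'c', 'd'] -> ['e', 'a', 'b', 'c', 'd']
'b': index 2 in ['e', 'a', 'b', 'c', 'd'] -> ['b', 'e', 'a', 'c', 'd']
'c': index 3 in ['b', 'e', 'a', 'c', 'd'] -> ['c', 'b', 'e', 'a', 'd']
'd': index 4 in ['c', 'b', 'e', 'a', 'd'] -> ['d', 'c', 'b', 'e', 'a']
'e': index 3 in ['d', 'c', 'b', 'e', 'a'] -> ['e', 'd', 'c', 'b', 'a']
'c': index 2 in ['e', 'd', 'c', 'b', 'a'] -> ['c', 'e', 'd', 'b', 'a']


Output: [1, 4, 2, 1, 2, 3, 4, 3, 2]


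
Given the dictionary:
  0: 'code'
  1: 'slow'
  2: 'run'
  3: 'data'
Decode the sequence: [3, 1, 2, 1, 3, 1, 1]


Look up each index in the dictionary:
  3 -> 'data'
  1 -> 'slow'
  2 -> 'run'
  1 -> 'slow'
  3 -> 'data'
  1 -> 'slow'
  1 -> 'slow'

Decoded: "data slow run slow data slow slow"


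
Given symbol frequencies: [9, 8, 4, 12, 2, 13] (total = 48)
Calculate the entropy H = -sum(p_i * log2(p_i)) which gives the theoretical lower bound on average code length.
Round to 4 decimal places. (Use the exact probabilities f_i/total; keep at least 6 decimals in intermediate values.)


Per-symbol terms -p_i * log2(p_i) with p_i = f_i/48:
  p = 9/48 = 0.187500: log2(p) = -2.415037, -p*log2(p) = 0.452820
  p = 8/48 = 0.166667: log2(p) = -2.584963, -p*log2(p) = 0.430827
  p = 4/48 = 0.083333: log2(p) = -3.584963, -p*log2(p) = 0.298747
  p = 12/48 = 0.250000: log2(p) = -2.000000, -p*log2(p) = 0.500000
  p = 2/48 = 0.041667: log2(p) = -4.584963, -p*log2(p) = 0.191040
  p = 13/48 = 0.270833: log2(p) = -1.884523, -p*log2(p) = 0.510392
H = 0.452820 + 0.430827 + 0.298747 + 0.500000 + 0.191040 + 0.510392 = 2.383826

H = 2.3838 bits/symbol
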